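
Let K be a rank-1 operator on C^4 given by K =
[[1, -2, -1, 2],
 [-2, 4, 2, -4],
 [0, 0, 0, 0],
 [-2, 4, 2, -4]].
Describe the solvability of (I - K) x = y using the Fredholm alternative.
(I - K) is singular (det(I - K) = 0, i.e. 1 ∈ sigma(K)). (I - K) x = y is solvable iff y ⊥ ker((I - K)^*) = span{(1, -2, -1, 2)}, i.e. iff y_1 - 2y_2 - y_3 + 2y_4 = 0. When solvable, the solutions are x = y + c·(1, -2, 0, -2), c arbitrary (ker(I - K) = span{(1, -2, 0, -2)}, dimension 1).

K has rank 1, so it is an outer product K = u v^T: every row of K is a multiple of one row vector. Reading off the entries, u = (1, -2, 0, -2) and v = (1, -2, -1, 2) (row i of K equals u_i·v^T). A rank-one matrix u v^T satisfies K u = u (v·u) and kills the (3)-dimensional subspace v^⊥, so its characteristic polynomial is lambda^3 (lambda - v·u) with v·u = tr K = 1. Hence the eigenvalues of I - K are 1 (multiplicity 3) and 1 - (1) = 0, so det(I - K) = 0. (Direct check: I - K =
[[0, 2, 1, -2],
 [2, -3, -2, 4],
 [0, 0, 1, 0],
 [2, -4, -2, 5]]
has determinant 0.) So 1 is an eigenvalue of K and (I - K) is not invertible. The finite-dimensional Fredholm alternative says: either (I - K) is invertible, or ker(I - K) ≠ {0} and then range(I - K) = ker((I - K)^*)^⊥, with dim ker(I - K) = dim ker((I - K)^*). We are in the second case, so we need both kernels. Kernel of I - K: (I - K) u = u - u (v·u) = u - u = 0, so ker(I - K) = span{u} = span{(1, -2, 0, -2)} (it is exactly 1-dimensional because rank(I - K) = 3). Kernel of the adjoint: K is real, so (I - K)^* = I - K^T = I - v u^T, and (I - v u^T) v = v - v (u·v) = 0; hence ker((I - K)^*) = span{v} = span{(1, -2, -1, 2)}. Therefore (I - K) x = y is solvable iff <y, v> = 0, i.e. iff y_1 - 2y_2 - y_3 + 2y_4 = 0. When this holds, K y = u (v·y) = 0, so (I - K) y = y and x = y is a particular solution; the full solution set is the line x = y + c·u = y + c·(1, -2, 0, -2), c ∈ C.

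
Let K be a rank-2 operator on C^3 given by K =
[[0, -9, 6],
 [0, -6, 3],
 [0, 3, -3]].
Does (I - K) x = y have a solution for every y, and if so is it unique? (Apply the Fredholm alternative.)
(I - K) is invertible (det(I - K) = 19 ≠ 0), so for every y in C^3 the equation (I - K) x = y has a unique solution.

K has rank 2 and factors as K = U V^T = u1 v1^T + u2 v2^T with u1 = (2, 1, -1), v1 = (0, -3, 3), u2 = (3, 3, 0), v2 = (0, -1, 0) (multiplying out reproduces the displayed K). The nonzero eigenvalues of U V^T coincide with those of the 2 x 2 matrix G = V^T U = [[v1·u1, v1·u2], [v2·u1, v2·u2]] = [[-6, -9], [-1, -3]], and by the Sylvester determinant identity det(I_3 - U V^T) = det(I_2 - V^T U) = det([[7, 9], [1, 4]]) = (7)(4) - (9)(1) = 19. (Direct check: I - K =
[[1, 9, -6],
 [0, 7, -3],
 [0, -3, 4]]
has determinant 19.) The finite-dimensional Fredholm alternative says: either (I - K) is invertible, or ker(I - K) ≠ {0} and then range(I - K) = ker((I - K)^*)^⊥, with dim ker(I - K) = dim ker((I - K)^*). Since det(I - K) ≠ 0, 1 is not an eigenvalue of K and ker(I - K) = {0}, so we are in the first case: for every y there is a unique x = (I - K)^(-1) y. (Explicitly, by the Woodbury identity, (I - U V^T)^(-1) = I + U (I_2 - G)^(-1) V^T.)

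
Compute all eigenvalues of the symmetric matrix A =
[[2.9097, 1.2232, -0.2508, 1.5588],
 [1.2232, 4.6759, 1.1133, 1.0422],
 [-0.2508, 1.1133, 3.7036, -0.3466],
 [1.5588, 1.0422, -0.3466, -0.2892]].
sigma(A) ≈ {-1, 2, 4, 6}

A is real symmetric, so its spectrum consists of real eigenvalues. Expanding the characteristic polynomial of the displayed matrix gives
  det(λ I - A) = p(λ) = λ^4 + (-11)λ^3 + (32)λ^2 + (-4)λ + (-48).
Solving p(λ) = 0 yields eigenvalues ≈ -1, 2, 4, 6. (A is shown rounded to 4 decimals, so these recover the underlying integer eigenvalues to within that precision.)
Verification: the trace of A = 11 equals the sum of eigenvalues 11, and det(A) ≈ -48.0002 matches the eigenvalue product -48.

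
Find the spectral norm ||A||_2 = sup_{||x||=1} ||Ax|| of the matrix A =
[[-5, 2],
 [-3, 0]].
||A||_2 = sqrt((38 + sqrt(1300))/2) ≈ 6.085 (= sqrt(largest eigenvalue of A^T A))

||A||_2 = sigma_max(A) = sqrt(lambda_max(A^T A)). Form the symmetric matrix M = A^T A =
[[34, -10],
 [-10, 4]].
Its characteristic polynomial (trace, determinant of M give the coefficients) is
  p(λ) = det(λ I - M) = λ^2 - 38λ + 36.
For λ^2 - 38λ + 36 the discriminant is 1300. It is nonnegative but not a perfect square, so the roots are real and irrational: λ = (38 ± sqrt(1300))/2 ≈ 37.0278, 0.9722.
So the eigenvalues of A^T A are ≈ 0.9722, 37.0278 (all ≥ 0, as they must be for A^T A). The largest is λ_max = (38 + sqrt(1300))/2 ≈ 37.0278, hence ||A||_2 = sqrt(λ_max) = sqrt((38 + sqrt(1300))/2) ≈ 6.085.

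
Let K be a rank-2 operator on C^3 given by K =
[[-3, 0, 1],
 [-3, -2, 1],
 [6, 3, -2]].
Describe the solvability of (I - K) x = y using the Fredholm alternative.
(I - K) is invertible (det(I - K) = 15 ≠ 0), so for every y in C^3 the equation (I - K) x = y has a unique solution.

K has rank 2 and factors as K = U V^T = u1 v1^T + u2 v2^T with u1 = (3, 1, -3), v1 = (0, 1, 0), u2 = (1, 1, -2), v2 = (-3, -3, 1) (multiplying out reproduces the displayed K). The nonzero eigenvalues of U V^T coincide with those of the 2 x 2 matrix G = V^T U = [[v1·u1, v1·u2], [v2·u1, v2·u2]] = [[1, 1], [-15, -8]], and by the Sylvester determinant identity det(I_3 - U V^T) = det(I_2 - V^T U) = det([[0, -1], [15, 9]]) = (0)(9) - (-1)(15) = 15. (Direct check: I - K =
[[4, 0, -1],
 [3, 3, -1],
 [-6, -3, 3]]
has determinant 15.) The finite-dimensional Fredholm alternative says: either (I - K) is invertible, or ker(I - K) ≠ {0} and then range(I - K) = ker((I - K)^*)^⊥, with dim ker(I - K) = dim ker((I - K)^*). Since det(I - K) ≠ 0, 1 is not an eigenvalue of K and ker(I - K) = {0}, so we are in the first case: for every y there is a unique x = (I - K)^(-1) y. (Explicitly, by the Woodbury identity, (I - U V^T)^(-1) = I + U (I_2 - G)^(-1) V^T.)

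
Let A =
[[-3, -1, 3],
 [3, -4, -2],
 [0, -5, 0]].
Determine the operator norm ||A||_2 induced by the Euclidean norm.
||A||_2 ≈ 6.9272 (= sqrt(largest eigenvalue of A^T A))

||A||_2 = sigma_max(A) = sqrt(lambda_max(A^T A)). Form the symmetric matrix M = A^T A =
[[18, -9, -15],
 [-9, 42, 5],
 [-15, 5, 13]].
Its characteristic polynomial (trace, sum of principal 2x2 minors, determinant of M give the coefficients) is
  p(λ) = det(λ I - M) = λ^3 - 73λ^2 + 1205λ - 225.
No integer candidate from the rational root theorem (±divisors of 225) is a root, so the roots are irrational. The cubic discriminant is Δ = 743856800 > 0, so there are three distinct real roots. p(0) = -225 and p(1) = 908 have opposite signs, so a root lies in (0, 1); Newton's method refines it to λ ≈ 0.1889. p(24) = 471 and p(25) = -100 have opposite signs, so a root lies in (24, 25); Newton's method refines it to λ ≈ 24.8247. p(47) = -1024 and p(48) = 15 have opposite signs, so a root lies in (47, 48); Newton's method refines it to λ ≈ 47.9865. Check (Vieta): the three roots sum to 73, matching tr M = 73.
So the eigenvalues of A^T A are ≈ 0.1889, 24.8247, 47.9865 (all ≥ 0, as they must be for A^T A). The largest is λ_max ≈ 47.9865, hence ||A||_2 = sqrt(λ_max) ≈ 6.9272.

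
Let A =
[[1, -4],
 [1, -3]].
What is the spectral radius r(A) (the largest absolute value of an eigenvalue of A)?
r(A) = 1

The eigenvalues of A are the roots of its characteristic polynomial. With M = A (coefficients from the trace and determinant):
  p(λ) = det(λ I - M) = λ^2 + 2λ + 1.
For λ^2 + 2λ + 1 the discriminant is 0. It is a perfect square (0^2), so the roots are rational: λ = (-2 ± 0)/2 = -1, -1.
Thus the eigenvalues (to 4 decimals) are -1 (modulus 1). The spectral radius is the largest modulus: r(A) = 1. (Cross-check: r(A) ≤ ||A||_2 ≈ 5.1926; equality holds whenever A is normal, though it can also hold for some non-normal A.)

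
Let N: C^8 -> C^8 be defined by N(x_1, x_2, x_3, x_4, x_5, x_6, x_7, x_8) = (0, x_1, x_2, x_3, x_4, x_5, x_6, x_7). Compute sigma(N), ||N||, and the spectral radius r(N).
sigma(N) = {0}; ||N|| = 1; r(N) = 0. (N is nilpotent with N^8 = 0.)

On C^8, N is a strictly lower-triangular matrix with 1 on the subdiagonal and zeros elsewhere, so its characteristic polynomial is lambda^8 and every eigenvalue is 0: sigma(N) = {0}. For the operator norm, N e_i = e_{i+1} for i = 1, ..., 7 and N e_8 = 0, so the singular values of N are 1 (with multiplicity 7) and 0; hence ||N|| = 1. The spectral radius r(N) = max|lambda| = 0. Note ||N|| > r(N) — characteristic of non-normal nilpotent operators. Indeed N^8 = 0.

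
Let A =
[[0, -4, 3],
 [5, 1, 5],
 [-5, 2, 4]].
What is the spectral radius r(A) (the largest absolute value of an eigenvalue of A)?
r(A) ≈ 6.1887

The eigenvalues of A are the roots of its characteristic polynomial. With M = A (coefficients from the trace, the sum of principal 2x2 minors, and det A):
  p(λ) = det(λ I - M) = λ^3 - 5λ^2 + 29λ - 225.
No integer candidate from the rational root theorem (±divisors of 225) is a root, so the roots are irrational. The cubic discriminant is Δ = -968656 < 0, so there is one real root and a complex-conjugate pair. p(6) = -15 and p(7) = 76 have opposite signs, so a root lies in (6, 7); Newton's method refines it to λ ≈ 6.1887. Dividing out (λ - (6.1887)) leaves approximately λ^2 + 1.1887λ + 36.3566. For λ^2 + 1.1887λ + 36.3566 the discriminant is -144.0132. It is negative, so the remaining roots are the complex-conjugate pair λ ≈ -0.5944 ± 6.0003i. Their product equals the constant term, so |λ|^2 ≈ 36.3566 and |λ| ≈ 6.0296.
Thus the eigenvalues (to 4 decimals) are 6.1887 (modulus 6.1887); -0.5944 ± 6.0003i (modulus 6.0296). The spectral radius is the largest modulus: r(A) ≈ 6.1887. (Cross-check: r(A) ≤ ||A||_2 ≈ 7.4328; equality holds whenever A is normal, though it can also hold for some non-normal A.)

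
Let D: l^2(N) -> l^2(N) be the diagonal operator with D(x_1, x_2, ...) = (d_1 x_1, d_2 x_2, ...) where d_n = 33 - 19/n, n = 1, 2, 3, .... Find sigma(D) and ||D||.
sigma(D) = {33 - 19/n : n ≥ 1} ∪ {33}; ||D|| = 33

A bounded diagonal operator on l^2 with diagonal entries d_n has spectrum equal to the closure of {d_n : n ≥ 1}: every d_n is an eigenvalue (with eigenvector e_n), so {d_n} ⊂ sigma(D); the spectrum is closed, so its closure is too; and for lambda not in the closure, (D - lambda I) has bounded inverse (the diagonal entries 1/(d_n - lambda) are bounded). For our sequence d_n = 33 - 19/n, n = 1, 2, 3, ...:
  - {d_n} = {33 - 19/n : n ≥ 1}; the only limit point is 33
  - closure = {33 - 19/n : n ≥ 1} ∪ {33}
For the norm: a diagonal operator has ||D|| = sup_n |d_n|. Here d_n = 33 - 19/n increases monotonically from d_1 = 14 toward 33, with all terms in [14, 33); so sup_n |d_n| = 33 (the supremum is the limit, not attained). So ||D|| = 33.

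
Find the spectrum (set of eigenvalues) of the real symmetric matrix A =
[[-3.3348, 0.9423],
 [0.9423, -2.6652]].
sigma(A) ≈ {-4, -2}

A is real symmetric, so its spectrum consists of real eigenvalues. Expanding the characteristic polynomial of the displayed matrix gives
  det(λ I - A) = p(λ) = λ^2 + (6)λ + (8).
Solving p(λ) = 0 yields eigenvalues ≈ -4, -2. (A is shown rounded to 4 decimals, so these recover the underlying integer eigenvalues to within that precision.)
Verification: the trace of A = -6 equals the sum of eigenvalues -6, and det(A) ≈ 8.0000 matches the eigenvalue product 8.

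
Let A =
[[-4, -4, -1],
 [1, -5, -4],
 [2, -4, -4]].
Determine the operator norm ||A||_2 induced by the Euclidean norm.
||A||_2 ≈ 9.3192 (= sqrt(largest eigenvalue of A^T A))

||A||_2 = sigma_max(A) = sqrt(lambda_max(A^T A)). Form the symmetric matrix M = A^T A =
[[21, 3, -8],
 [3, 57, 40],
 [-8, 40, 33]].
Its characteristic polynomial (trace, sum of principal 2x2 minors, determinant of M give the coefficients) is
  p(λ) = det(λ I - M) = λ^3 - 111λ^2 + 2098λ - 36.
No integer candidate from the rational root theorem (±divisors of 36) is a root, so the roots are irrational. The cubic discriminant is Δ = 17247833204 > 0, so there are three distinct real roots. p(0) = -36 and p(1) = 1952 have opposite signs, so a root lies in (0, 1); Newton's method refines it to λ ≈ 0.0172. p(24) = 204 and p(25) = -1336 have opposite signs, so a root lies in (24, 25); Newton's method refines it to λ ≈ 24.1353. p(86) = -4508 and p(87) = 834 have opposite signs, so a root lies in (86, 87); Newton's method refines it to λ ≈ 86.8475. Check (Vieta): the three roots sum to 111, matching tr M = 111.
So the eigenvalues of A^T A are ≈ 0.0172, 24.1353, 86.8475 (all ≥ 0, as they must be for A^T A). The largest is λ_max ≈ 86.8475, hence ||A||_2 = sqrt(λ_max) ≈ 9.3192.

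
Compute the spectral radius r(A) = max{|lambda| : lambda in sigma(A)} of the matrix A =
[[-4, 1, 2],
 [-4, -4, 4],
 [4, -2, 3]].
r(A) ≈ 5.1069

The eigenvalues of A are the roots of its characteristic polynomial. With M = A (coefficients from the trace, the sum of principal 2x2 minors, and det A):
  p(λ) = det(λ I - M) = λ^3 + 5λ^2 - 4λ - 92.
No integer candidate from the rational root theorem (±divisors of 92) is a root, so the roots are irrational. The cubic discriminant is Δ = -148752 < 0, so there is one real root and a complex-conjugate pair. p(3) = -32 and p(4) = 36 have opposite signs, so a root lies in (3, 4); Newton's method refines it to λ ≈ 3.5275. Dividing out (λ - (3.5275)) leaves approximately λ^2 + 8.5275λ + 26.0808. For λ^2 + 8.5275λ + 26.0808 the discriminant is -31.6048. It is negative, so the remaining roots are the complex-conjugate pair λ ≈ -4.2638 ± 2.8109i. Their product equals the constant term, so |λ|^2 ≈ 26.0808 and |λ| ≈ 5.1069.
Thus the eigenvalues (to 4 decimals) are 3.5275 (modulus 3.5275); -4.2638 ± 2.8109i (modulus 5.1069). The spectral radius is the largest modulus: r(A) ≈ 5.1069. (Cross-check: r(A) ≤ ||A||_2 ≈ 7.6678; equality holds whenever A is normal, though it can also hold for some non-normal A.)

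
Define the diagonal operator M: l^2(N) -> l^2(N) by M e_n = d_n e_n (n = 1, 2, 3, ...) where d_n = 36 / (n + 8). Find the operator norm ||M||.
||M|| = 4 (attained at n = 1)

For M diagonal, ||M|| = sup_n |d_n| = sup_n 36/(n + 8). This is positive and strictly decreasing in n, so the supremum is attained at n = 1: d_1 = 36/(1 + 8) = 4. Hence ||M|| = 4.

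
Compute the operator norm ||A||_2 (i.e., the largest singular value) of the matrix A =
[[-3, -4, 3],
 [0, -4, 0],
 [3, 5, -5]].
||A||_2 ≈ 10.0021 (= sqrt(largest eigenvalue of A^T A))

||A||_2 = sigma_max(A) = sqrt(lambda_max(A^T A)). Form the symmetric matrix M = A^T A =
[[18, 27, -24],
 [27, 57, -37],
 [-24, -37, 34]].
Its characteristic polynomial (trace, sum of principal 2x2 minors, determinant of M give the coefficients) is
  p(λ) = det(λ I - M) = λ^3 - 109λ^2 + 902λ - 576.
No integer candidate from the rational root theorem (±divisors of 576) is a root, so the roots are irrational. The cubic discriminant is Δ = 4757602148 > 0, so there are three distinct real roots. p(0) = -576 and p(1) = 218 have opposite signs, so a root lies in (0, 1); Newton's method refines it to λ ≈ 0.6969. p(8) = 176 and p(9) = -558 have opposite signs, so a root lies in (8, 9); Newton's method refines it to λ ≈ 8.2618. p(100) = -376 and p(101) = 8918 have opposite signs, so a root lies in (100, 101); Newton's method refines it to λ ≈ 100.0413. Check (Vieta): the three roots sum to 109, matching tr M = 109.
So the eigenvalues of A^T A are ≈ 0.6969, 8.2618, 100.0413 (all ≥ 0, as they must be for A^T A). The largest is λ_max ≈ 100.0413, hence ||A||_2 = sqrt(λ_max) ≈ 10.0021.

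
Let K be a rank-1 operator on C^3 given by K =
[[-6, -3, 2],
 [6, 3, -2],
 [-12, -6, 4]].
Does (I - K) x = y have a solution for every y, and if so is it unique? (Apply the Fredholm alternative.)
(I - K) is singular (det(I - K) = 0, i.e. 1 ∈ sigma(K)). (I - K) x = y is solvable iff y ⊥ ker((I - K)^*) = span{(-6, -3, 2)}, i.e. iff -6y_1 - 3y_2 + 2y_3 = 0. When solvable, the solutions are x = y + c·(1, -1, 2), c arbitrary (ker(I - K) = span{(1, -1, 2)}, dimension 1).

K has rank 1, so it is an outer product K = u v^T: every row of K is a multiple of one row vector. Reading off the entries, u = (1, -1, 2) and v = (-6, -3, 2) (row i of K equals u_i·v^T). A rank-one matrix u v^T satisfies K u = u (v·u) and kills the (2)-dimensional subspace v^⊥, so its characteristic polynomial is lambda^2 (lambda - v·u) with v·u = tr K = 1. Hence the eigenvalues of I - K are 1 (multiplicity 2) and 1 - (1) = 0, so det(I - K) = 0. (Direct check: I - K =
[[7, 3, -2],
 [-6, -2, 2],
 [12, 6, -3]]
has determinant 0.) So 1 is an eigenvalue of K and (I - K) is not invertible. The finite-dimensional Fredholm alternative says: either (I - K) is invertible, or ker(I - K) ≠ {0} and then range(I - K) = ker((I - K)^*)^⊥, with dim ker(I - K) = dim ker((I - K)^*). We are in the second case, so we need both kernels. Kernel of I - K: (I - K) u = u - u (v·u) = u - u = 0, so ker(I - K) = span{u} = span{(1, -1, 2)} (it is exactly 1-dimensional because rank(I - K) = 2). Kernel of the adjoint: K is real, so (I - K)^* = I - K^T = I - v u^T, and (I - v u^T) v = v - v (u·v) = 0; hence ker((I - K)^*) = span{v} = span{(-6, -3, 2)}. Therefore (I - K) x = y is solvable iff <y, v> = 0, i.e. iff -6y_1 - 3y_2 + 2y_3 = 0. When this holds, K y = u (v·y) = 0, so (I - K) y = y and x = y is a particular solution; the full solution set is the line x = y + c·u = y + c·(1, -1, 2), c ∈ C.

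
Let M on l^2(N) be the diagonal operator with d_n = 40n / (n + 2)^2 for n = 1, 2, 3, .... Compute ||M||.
||M|| = 5 (attained at n = 2)

For M diagonal, ||M|| = sup_n |d_n|. Treat f(x) = 40x / (x + 2)^2 for real x > 0. By the quotient rule, f'(x) = 40(2 - x)/(x + 2)^3, which is positive for x < 2 and negative for x > 2. So f has a unique maximum at x = 2, and since 2 is a positive integer, the supremum over n ≥ 1 is attained at n = 2: d_2 = 40·2/(2 + 2)^2 = 40·2/16 = 5. Hence ||M|| = 5.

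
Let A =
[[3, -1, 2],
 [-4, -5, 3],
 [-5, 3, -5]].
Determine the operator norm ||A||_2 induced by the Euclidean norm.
||A||_2 ≈ 8.6815 (= sqrt(largest eigenvalue of A^T A))

||A||_2 = sigma_max(A) = sqrt(lambda_max(A^T A)). Form the symmetric matrix M = A^T A =
[[50, 2, 19],
 [2, 35, -32],
 [19, -32, 38]].
Its characteristic polynomial (trace, sum of principal 2x2 minors, determinant of M give the coefficients) is
  p(λ) = det(λ I - M) = λ^3 - 123λ^2 + 3591λ - 81.
No integer candidate from the rational root theorem (±divisors of 81) is a root, so the roots are irrational. The cubic discriminant is Δ = 9905780304 > 0, so there are three distinct real roots. p(0) = -81 and p(1) = 3388 have opposite signs, so a root lies in (0, 1); Newton's method refines it to λ ≈ 0.0226. p(47) = 812 and p(48) = -513 have opposite signs, so a root lies in (47, 48); Newton's method refines it to λ ≈ 47.6093. p(75) = -756 and p(76) = 1363 have opposite signs, so a root lies in (75, 76); Newton's method refines it to λ ≈ 75.3681. Check (Vieta): the three roots sum to 123, matching tr M = 123.
So the eigenvalues of A^T A are ≈ 0.0226, 47.6093, 75.3681 (all ≥ 0, as they must be for A^T A). The largest is λ_max ≈ 75.3681, hence ||A||_2 = sqrt(λ_max) ≈ 8.6815.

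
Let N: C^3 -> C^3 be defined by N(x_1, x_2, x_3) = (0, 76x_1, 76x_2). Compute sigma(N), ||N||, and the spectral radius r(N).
sigma(N) = {0}; ||N|| = 76; r(N) = 0. (N is nilpotent with N^3 = 0.)

On C^3, N is a strictly lower-triangular matrix with 76 on the subdiagonal and zeros elsewhere, so its characteristic polynomial is lambda^3 and every eigenvalue is 0: sigma(N) = {0}. For the operator norm, N e_i = 76e_{i+1} for i = 1, ..., 2 and N e_3 = 0, so the singular values of N are 76 (with multiplicity 2) and 0; hence ||N|| = 76. The spectral radius r(N) = max|lambda| = 0. Note ||N|| > r(N) — characteristic of non-normal nilpotent operators. Indeed N^3 = 0.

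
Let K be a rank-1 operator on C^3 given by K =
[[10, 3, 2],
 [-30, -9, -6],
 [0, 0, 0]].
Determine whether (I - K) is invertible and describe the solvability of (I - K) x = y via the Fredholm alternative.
(I - K) is singular (det(I - K) = 0, i.e. 1 ∈ sigma(K)). (I - K) x = y is solvable iff y ⊥ ker((I - K)^*) = span{(10, 3, 2)}, i.e. iff 10y_1 + 3y_2 + 2y_3 = 0. When solvable, the solutions are x = y + c·(1, -3, 0), c arbitrary (ker(I - K) = span{(1, -3, 0)}, dimension 1).

K has rank 1, so it is an outer product K = u v^T: every row of K is a multiple of one row vector. Reading off the entries, u = (1, -3, 0) and v = (10, 3, 2) (row i of K equals u_i·v^T). A rank-one matrix u v^T satisfies K u = u (v·u) and kills the (2)-dimensional subspace v^⊥, so its characteristic polynomial is lambda^2 (lambda - v·u) with v·u = tr K = 1. Hence the eigenvalues of I - K are 1 (multiplicity 2) and 1 - (1) = 0, so det(I - K) = 0. (Direct check: I - K =
[[-9, -3, -2],
 [30, 10, 6],
 [0, 0, 1]]
has determinant 0.) So 1 is an eigenvalue of K and (I - K) is not invertible. The finite-dimensional Fredholm alternative says: either (I - K) is invertible, or ker(I - K) ≠ {0} and then range(I - K) = ker((I - K)^*)^⊥, with dim ker(I - K) = dim ker((I - K)^*). We are in the second case, so we need both kernels. Kernel of I - K: (I - K) u = u - u (v·u) = u - u = 0, so ker(I - K) = span{u} = span{(1, -3, 0)} (it is exactly 1-dimensional because rank(I - K) = 2). Kernel of the adjoint: K is real, so (I - K)^* = I - K^T = I - v u^T, and (I - v u^T) v = v - v (u·v) = 0; hence ker((I - K)^*) = span{v} = span{(10, 3, 2)}. Therefore (I - K) x = y is solvable iff <y, v> = 0, i.e. iff 10y_1 + 3y_2 + 2y_3 = 0. When this holds, K y = u (v·y) = 0, so (I - K) y = y and x = y is a particular solution; the full solution set is the line x = y + c·u = y + c·(1, -3, 0), c ∈ C.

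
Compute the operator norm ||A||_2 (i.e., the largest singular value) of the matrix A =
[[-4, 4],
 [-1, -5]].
||A||_2 = sqrt((58 + sqrt(1060))/2) ≈ 6.729 (= sqrt(largest eigenvalue of A^T A))

||A||_2 = sigma_max(A) = sqrt(lambda_max(A^T A)). Form the symmetric matrix M = A^T A =
[[17, -11],
 [-11, 41]].
Its characteristic polynomial (trace, determinant of M give the coefficients) is
  p(λ) = det(λ I - M) = λ^2 - 58λ + 576.
For λ^2 - 58λ + 576 the discriminant is 1060. It is nonnegative but not a perfect square, so the roots are real and irrational: λ = (58 ± sqrt(1060))/2 ≈ 45.2788, 12.7212.
So the eigenvalues of A^T A are ≈ 12.7212, 45.2788 (all ≥ 0, as they must be for A^T A). The largest is λ_max = (58 + sqrt(1060))/2 ≈ 45.2788, hence ||A||_2 = sqrt(λ_max) = sqrt((58 + sqrt(1060))/2) ≈ 6.729.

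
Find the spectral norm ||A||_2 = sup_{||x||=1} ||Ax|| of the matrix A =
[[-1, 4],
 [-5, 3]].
||A||_2 = sqrt((51 + sqrt(1445))/2) ≈ 6.6713 (= sqrt(largest eigenvalue of A^T A))

||A||_2 = sigma_max(A) = sqrt(lambda_max(A^T A)). Form the symmetric matrix M = A^T A =
[[26, -19],
 [-19, 25]].
Its characteristic polynomial (trace, determinant of M give the coefficients) is
  p(λ) = det(λ I - M) = λ^2 - 51λ + 289.
For λ^2 - 51λ + 289 the discriminant is 1445. It is nonnegative but not a perfect square, so the roots are real and irrational: λ = (51 ± sqrt(1445))/2 ≈ 44.5066, 6.4934.
So the eigenvalues of A^T A are ≈ 6.4934, 44.5066 (all ≥ 0, as they must be for A^T A). The largest is λ_max = (51 + sqrt(1445))/2 ≈ 44.5066, hence ||A||_2 = sqrt(λ_max) = sqrt((51 + sqrt(1445))/2) ≈ 6.6713.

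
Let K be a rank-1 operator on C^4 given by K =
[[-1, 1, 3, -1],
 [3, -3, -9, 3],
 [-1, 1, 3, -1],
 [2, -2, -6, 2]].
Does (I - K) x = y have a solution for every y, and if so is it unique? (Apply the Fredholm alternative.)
(I - K) is singular (det(I - K) = 0, i.e. 1 ∈ sigma(K)). (I - K) x = y is solvable iff y ⊥ ker((I - K)^*) = span{(-1, 1, 3, -1)}, i.e. iff -y_1 + y_2 + 3y_3 - y_4 = 0. When solvable, the solutions are x = y + c·(1, -3, 1, -2), c arbitrary (ker(I - K) = span{(1, -3, 1, -2)}, dimension 1).

K has rank 1, so it is an outer product K = u v^T: every row of K is a multiple of one row vector. Reading off the entries, u = (1, -3, 1, -2) and v = (-1, 1, 3, -1) (row i of K equals u_i·v^T). A rank-one matrix u v^T satisfies K u = u (v·u) and kills the (3)-dimensional subspace v^⊥, so its characteristic polynomial is lambda^3 (lambda - v·u) with v·u = tr K = 1. Hence the eigenvalues of I - K are 1 (multiplicity 3) and 1 - (1) = 0, so det(I - K) = 0. (Direct check: I - K =
[[2, -1, -3, 1],
 [-3, 4, 9, -3],
 [1, -1, -2, 1],
 [-2, 2, 6, -1]]
has determinant 0.) So 1 is an eigenvalue of K and (I - K) is not invertible. The finite-dimensional Fredholm alternative says: either (I - K) is invertible, or ker(I - K) ≠ {0} and then range(I - K) = ker((I - K)^*)^⊥, with dim ker(I - K) = dim ker((I - K)^*). We are in the second case, so we need both kernels. Kernel of I - K: (I - K) u = u - u (v·u) = u - u = 0, so ker(I - K) = span{u} = span{(1, -3, 1, -2)} (it is exactly 1-dimensional because rank(I - K) = 3). Kernel of the adjoint: K is real, so (I - K)^* = I - K^T = I - v u^T, and (I - v u^T) v = v - v (u·v) = 0; hence ker((I - K)^*) = span{v} = span{(-1, 1, 3, -1)}. Therefore (I - K) x = y is solvable iff <y, v> = 0, i.e. iff -y_1 + y_2 + 3y_3 - y_4 = 0. When this holds, K y = u (v·y) = 0, so (I - K) y = y and x = y is a particular solution; the full solution set is the line x = y + c·u = y + c·(1, -3, 1, -2), c ∈ C.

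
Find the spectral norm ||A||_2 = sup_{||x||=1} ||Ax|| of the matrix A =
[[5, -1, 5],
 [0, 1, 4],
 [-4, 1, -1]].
||A||_2 ≈ 8.449 (= sqrt(largest eigenvalue of A^T A))

||A||_2 = sigma_max(A) = sqrt(lambda_max(A^T A)). Form the symmetric matrix M = A^T A =
[[41, -9, 29],
 [-9, 3, -2],
 [29, -2, 42]].
Its characteristic polynomial (trace, sum of principal 2x2 minors, determinant of M give the coefficients) is
  p(λ) = det(λ I - M) = λ^3 - 86λ^2 + 1045λ - 121.
No integer candidate from the rational root theorem (±divisors of 121) is a root, so the roots are irrational. The cubic discriminant is Δ = 3399442849 > 0, so there are three distinct real roots. p(0) = -121 and p(1) = 839 have opposite signs, so a root lies in (0, 1); Newton's method refines it to λ ≈ 0.1169. p(14) = 397 and p(15) = -421 have opposite signs, so a root lies in (14, 15); Newton's method refines it to λ ≈ 14.4983. p(71) = -1541 and p(72) = 2543 have opposite signs, so a root lies in (71, 72); Newton's method refines it to λ ≈ 71.3848. Check (Vieta): the three roots sum to 86, matching tr M = 86.
So the eigenvalues of A^T A are ≈ 0.1169, 14.4983, 71.3848 (all ≥ 0, as they must be for A^T A). The largest is λ_max ≈ 71.3848, hence ||A||_2 = sqrt(λ_max) ≈ 8.449.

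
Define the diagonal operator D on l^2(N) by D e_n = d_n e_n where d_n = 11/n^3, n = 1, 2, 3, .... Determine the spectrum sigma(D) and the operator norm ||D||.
sigma(D) = {11/n^3 : n ≥ 1} ∪ {0}; ||D|| = 11

A bounded diagonal operator on l^2 with diagonal entries d_n has spectrum equal to the closure of {d_n : n ≥ 1}: every d_n is an eigenvalue (with eigenvector e_n), so {d_n} ⊂ sigma(D); the spectrum is closed, so its closure is too; and for lambda not in the closure, (D - lambda I) has bounded inverse (the diagonal entries 1/(d_n - lambda) are bounded). For our sequence d_n = 11/n^3, n = 1, 2, 3, ...:
  - {d_n} = {11/n^3 : n ≥ 1}; the only limit point is 0
  - closure = {11/n^3 : n ≥ 1} ∪ {0}
For the norm: a diagonal operator has ||D|| = sup_n |d_n|. Here d_n = 11/n^3 is positive and decreasing, so sup_n |d_n| = d_1 = 11. So ||D|| = 11.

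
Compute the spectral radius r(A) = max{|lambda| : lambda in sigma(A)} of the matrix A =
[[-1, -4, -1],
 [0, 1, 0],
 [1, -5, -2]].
r(A) = sqrt(3) ≈ 1.7321

The eigenvalues of A are the roots of its characteristic polynomial. With M = A (coefficients from the trace, the sum of principal 2x2 minors, and det A):
  p(λ) = det(λ I - M) = λ^3 + 2λ^2 - 3.
By the rational root theorem any rational root is an integer divisor of 3. Testing λ = 1: p(1) = 1 + 2 + 0 - 3 = 0, so λ = 1 is a root. Dividing out (λ - 1) leaves p(λ) = (λ - 1)(λ^2 + 3λ + 3). For λ^2 + 3λ + 3 the discriminant is -3. It is negative, so the roots are the complex-conjugate pair λ = -3/2 ± (sqrt(3)/2) i ≈ -1.5 ± 0.866i. For a conjugate pair the product of the roots equals the constant term, so |λ|^2 = 3 and |λ| = sqrt(3) ≈ 1.7321.
Thus the eigenvalues (to 4 decimals) are -1.5 ± 0.866i (modulus 1.7321); 1 (modulus 1). The spectral radius is the largest modulus: r(A) = sqrt(3) ≈ 1.7321. (Cross-check: r(A) ≤ ||A||_2 ≈ 6.8364; equality holds whenever A is normal, though it can also hold for some non-normal A.)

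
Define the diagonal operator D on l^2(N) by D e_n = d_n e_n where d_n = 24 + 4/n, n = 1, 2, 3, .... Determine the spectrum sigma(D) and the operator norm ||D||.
sigma(D) = {24 + 4/n : n ≥ 1} ∪ {24}; ||D|| = 28

A bounded diagonal operator on l^2 with diagonal entries d_n has spectrum equal to the closure of {d_n : n ≥ 1}: every d_n is an eigenvalue (with eigenvector e_n), so {d_n} ⊂ sigma(D); the spectrum is closed, so its closure is too; and for lambda not in the closure, (D - lambda I) has bounded inverse (the diagonal entries 1/(d_n - lambda) are bounded). For our sequence d_n = 24 + 4/n, n = 1, 2, 3, ...:
  - {d_n} = {24 + 4/n : n ≥ 1}; the only limit point is 24
  - closure = {24 + 4/n : n ≥ 1} ∪ {24}
For the norm: a diagonal operator has ||D|| = sup_n |d_n|. Here d_n = 24 + 4/n is positive and decreasing, so sup_n |d_n| = d_1 = 24 + 4 = 28. So ||D|| = 28.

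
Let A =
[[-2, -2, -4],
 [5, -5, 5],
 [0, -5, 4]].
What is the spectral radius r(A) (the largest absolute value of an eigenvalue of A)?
r(A) ≈ 6.2062

The eigenvalues of A are the roots of its characteristic polynomial. With M = A (coefficients from the trace, the sum of principal 2x2 minors, and det A):
  p(λ) = det(λ I - M) = λ^3 + 3λ^2 + 17λ - 130.
No integer candidate from the rational root theorem (±divisors of 130) is a root, so the roots are irrational. The cubic discriminant is Δ = -578651 < 0, so there is one real root and a complex-conjugate pair. p(3) = -25 and p(4) = 50 have opposite signs, so a root lies in (3, 4); Newton's method refines it to λ ≈ 3.3751. Dividing out (λ - (3.3751)) leaves approximately λ^2 + 6.3751λ + 38.517. For λ^2 + 6.3751λ + 38.517 the discriminant is -113.4255. It is negative, so the remaining roots are the complex-conjugate pair λ ≈ -3.1876 ± 5.3251i. Their product equals the constant term, so |λ|^2 ≈ 38.517 and |λ| ≈ 6.2062.
Thus the eigenvalues (to 4 decimals) are 3.3751 (modulus 3.3751); -3.1876 ± 5.3251i (modulus 6.2062). The spectral radius is the largest modulus: r(A) ≈ 6.2062. (Cross-check: r(A) ≤ ||A||_2 ≈ 10.5204; equality holds whenever A is normal, though it can also hold for some non-normal A.)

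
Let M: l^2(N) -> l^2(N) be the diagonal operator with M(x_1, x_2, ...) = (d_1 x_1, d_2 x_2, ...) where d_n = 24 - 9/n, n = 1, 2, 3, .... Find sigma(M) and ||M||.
sigma(M) = {24 - 9/n : n ≥ 1} ∪ {24}; ||M|| = 24

A bounded diagonal operator on l^2 with diagonal entries d_n has spectrum equal to the closure of {d_n : n ≥ 1}: every d_n is an eigenvalue (with eigenvector e_n), so {d_n} ⊂ sigma(M); the spectrum is closed, so its closure is too; and for lambda not in the closure, (M - lambda I) has bounded inverse (the diagonal entries 1/(d_n - lambda) are bounded). For our sequence d_n = 24 - 9/n, n = 1, 2, 3, ...:
  - {d_n} = {24 - 9/n : n ≥ 1}; the only limit point is 24
  - closure = {24 - 9/n : n ≥ 1} ∪ {24}
For the norm: a diagonal operator has ||M|| = sup_n |d_n|. Here d_n = 24 - 9/n increases monotonically from d_1 = 15 toward 24, with all terms in [15, 24); so sup_n |d_n| = 24 (the supremum is the limit, not attained). So ||M|| = 24.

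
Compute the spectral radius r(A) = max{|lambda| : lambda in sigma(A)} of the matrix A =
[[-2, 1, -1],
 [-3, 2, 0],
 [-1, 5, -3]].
r(A) = sqrt(8) ≈ 2.8284

The eigenvalues of A are the roots of its characteristic polynomial. With M = A (coefficients from the trace, the sum of principal 2x2 minors, and det A):
  p(λ) = det(λ I - M) = λ^3 + 3λ^2 - 2λ - 16.
By the rational root theorem any rational root is an integer divisor of 16. Testing λ = 2: p(2) = 8 + 12 - 4 - 16 = 0, so λ = 2 is a root. Dividing out (λ - 2) leaves p(λ) = (λ - 2)(λ^2 + 5λ + 8). For λ^2 + 5λ + 8 the discriminant is -7. It is negative, so the roots are the complex-conjugate pair λ = -5/2 ± (sqrt(7)/2) i ≈ -2.5 ± 1.3229i. For a conjugate pair the product of the roots equals the constant term, so |λ|^2 = 8 and |λ| = sqrt(8) ≈ 2.8284.
Thus the eigenvalues (to 4 decimals) are -2.5 ± 1.3229i (modulus 2.8284); 2 (modulus 2). The spectral radius is the largest modulus: r(A) = sqrt(8) ≈ 2.8284. (Cross-check: r(A) ≤ ||A||_2 ≈ 6.7096; equality holds whenever A is normal, though it can also hold for some non-normal A.)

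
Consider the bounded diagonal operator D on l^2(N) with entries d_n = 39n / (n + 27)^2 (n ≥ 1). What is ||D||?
||D|| = 13/36 (attained at n = 27)

For D diagonal, ||D|| = sup_n |d_n|. Treat f(x) = 39x / (x + 27)^2 for real x > 0. By the quotient rule, f'(x) = 39(27 - x)/(x + 27)^3, which is positive for x < 27 and negative for x > 27. So f has a unique maximum at x = 27, and since 27 is a positive integer, the supremum over n ≥ 1 is attained at n = 27: d_27 = 39·27/(27 + 27)^2 = 39·27/2916 = 13/36. Hence ||D|| = 13/36.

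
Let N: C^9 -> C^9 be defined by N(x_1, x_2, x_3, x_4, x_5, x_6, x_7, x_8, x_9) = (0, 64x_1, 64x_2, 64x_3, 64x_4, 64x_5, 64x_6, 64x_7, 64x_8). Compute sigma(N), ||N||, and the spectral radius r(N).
sigma(N) = {0}; ||N|| = 64; r(N) = 0. (N is nilpotent with N^9 = 0.)

On C^9, N is a strictly lower-triangular matrix with 64 on the subdiagonal and zeros elsewhere, so its characteristic polynomial is lambda^9 and every eigenvalue is 0: sigma(N) = {0}. For the operator norm, N e_i = 64e_{i+1} for i = 1, ..., 8 and N e_9 = 0, so the singular values of N are 64 (with multiplicity 8) and 0; hence ||N|| = 64. The spectral radius r(N) = max|lambda| = 0. Note ||N|| > r(N) — characteristic of non-normal nilpotent operators. Indeed N^9 = 0.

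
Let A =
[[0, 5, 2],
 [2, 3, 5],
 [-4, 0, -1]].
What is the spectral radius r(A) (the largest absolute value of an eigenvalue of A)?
r(A) ≈ 4.1549

The eigenvalues of A are the roots of its characteristic polynomial. With M = A (coefficients from the trace, the sum of principal 2x2 minors, and det A):
  p(λ) = det(λ I - M) = λ^3 - 2λ^2 - 5λ + 66.
No integer candidate from the rational root theorem (±divisors of 66) is a root, so the roots are irrational. The cubic discriminant is Δ = -103020 < 0, so there is one real root and a complex-conjugate pair. p(-4) = -10 and p(-3) = 36 have opposite signs, so a root lies in (-4, -3); Newton's method refines it to λ ≈ -3.8232. Dividing out (λ - (-3.8232)) leaves approximately λ^2 - 5.8232λ + 17.2631. For λ^2 - 5.8232λ + 17.2631 the discriminant is -35.1429. It is negative, so the remaining roots are the complex-conjugate pair λ ≈ 2.9116 ± 2.9641i. Their product equals the constant term, so |λ|^2 ≈ 17.2631 and |λ| ≈ 4.1549.
Thus the eigenvalues (to 4 decimals) are -3.8232 (modulus 3.8232); 2.9116 ± 2.9641i (modulus 4.1549). The spectral radius is the largest modulus: r(A) ≈ 4.1549. (Cross-check: r(A) ≤ ||A||_2 ≈ 7.8604; equality holds whenever A is normal, though it can also hold for some non-normal A.)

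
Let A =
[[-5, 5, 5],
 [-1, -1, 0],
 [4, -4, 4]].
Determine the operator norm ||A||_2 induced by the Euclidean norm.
||A||_2 = sqrt((123 + sqrt(2329))/2) ≈ 9.2536 (= sqrt(largest eigenvalue of A^T A))

||A||_2 = sigma_max(A) = sqrt(lambda_max(A^T A)). Form the symmetric matrix M = A^T A =
[[42, -40, -9],
 [-40, 42, 9],
 [-9, 9, 41]].
Its characteristic polynomial (trace, sum of principal 2x2 minors, determinant of M give the coefficients) is
  p(λ) = det(λ I - M) = λ^3 - 125λ^2 + 3446λ - 6400.
By the rational root theorem any rational root is an integer divisor of 6400. Testing λ = 2: p(2) = 8 - 500 + 6892 - 6400 = 0, so λ = 2 is a root. Dividing out (λ - 2) leaves p(λ) = (λ - 2)(λ^2 - 123λ + 3200). For λ^2 - 123λ + 3200 the discriminant is 2329. It is nonnegative but not a perfect square, so the roots are real and irrational: λ = (123 ± sqrt(2329))/2 ≈ 85.6299, 37.3701.
So the eigenvalues of A^T A are ≈ 2, 37.3701, 85.6299 (all ≥ 0, as they must be for A^T A). The largest is λ_max = (123 + sqrt(2329))/2 ≈ 85.6299, hence ||A||_2 = sqrt(λ_max) = sqrt((123 + sqrt(2329))/2) ≈ 9.2536.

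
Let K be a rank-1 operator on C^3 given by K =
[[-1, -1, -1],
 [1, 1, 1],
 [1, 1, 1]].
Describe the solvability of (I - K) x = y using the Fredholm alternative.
(I - K) is singular (det(I - K) = 0, i.e. 1 ∈ sigma(K)). (I - K) x = y is solvable iff y ⊥ ker((I - K)^*) = span{(-1, -1, -1)}, i.e. iff -y_1 - y_2 - y_3 = 0. When solvable, the solutions are x = y + c·(1, -1, -1), c arbitrary (ker(I - K) = span{(1, -1, -1)}, dimension 1).

K has rank 1, so it is an outer product K = u v^T: every row of K is a multiple of one row vector. Reading off the entries, u = (1, -1, -1) and v = (-1, -1, -1) (row i of K equals u_i·v^T). A rank-one matrix u v^T satisfies K u = u (v·u) and kills the (2)-dimensional subspace v^⊥, so its characteristic polynomial is lambda^2 (lambda - v·u) with v·u = tr K = 1. Hence the eigenvalues of I - K are 1 (multiplicity 2) and 1 - (1) = 0, so det(I - K) = 0. (Direct check: I - K =
[[2, 1, 1],
 [-1, 0, -1],
 [-1, -1, 0]]
has determinant 0.) So 1 is an eigenvalue of K and (I - K) is not invertible. The finite-dimensional Fredholm alternative says: either (I - K) is invertible, or ker(I - K) ≠ {0} and then range(I - K) = ker((I - K)^*)^⊥, with dim ker(I - K) = dim ker((I - K)^*). We are in the second case, so we need both kernels. Kernel of I - K: (I - K) u = u - u (v·u) = u - u = 0, so ker(I - K) = span{u} = span{(1, -1, -1)} (it is exactly 1-dimensional because rank(I - K) = 2). Kernel of the adjoint: K is real, so (I - K)^* = I - K^T = I - v u^T, and (I - v u^T) v = v - v (u·v) = 0; hence ker((I - K)^*) = span{v} = span{(-1, -1, -1)}. Therefore (I - K) x = y is solvable iff <y, v> = 0, i.e. iff -y_1 - y_2 - y_3 = 0. When this holds, K y = u (v·y) = 0, so (I - K) y = y and x = y is a particular solution; the full solution set is the line x = y + c·u = y + c·(1, -1, -1), c ∈ C.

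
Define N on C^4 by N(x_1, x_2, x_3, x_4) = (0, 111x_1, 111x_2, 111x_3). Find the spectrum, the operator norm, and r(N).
sigma(N) = {0}; ||N|| = 111; r(N) = 0. (N is nilpotent with N^4 = 0.)

On C^4, N is a strictly lower-triangular matrix with 111 on the subdiagonal and zeros elsewhere, so its characteristic polynomial is lambda^4 and every eigenvalue is 0: sigma(N) = {0}. For the operator norm, N e_i = 111e_{i+1} for i = 1, ..., 3 and N e_4 = 0, so the singular values of N are 111 (with multiplicity 3) and 0; hence ||N|| = 111. The spectral radius r(N) = max|lambda| = 0. Note ||N|| > r(N) — characteristic of non-normal nilpotent operators. Indeed N^4 = 0.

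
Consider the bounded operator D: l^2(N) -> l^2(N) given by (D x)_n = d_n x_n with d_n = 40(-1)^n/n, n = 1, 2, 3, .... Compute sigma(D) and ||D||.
sigma(D) = {40(-1)^n/n : n ≥ 1} ∪ {0}; ||D|| = 40

A bounded diagonal operator on l^2 with diagonal entries d_n has spectrum equal to the closure of {d_n : n ≥ 1}: every d_n is an eigenvalue (with eigenvector e_n), so {d_n} ⊂ sigma(D); the spectrum is closed, so its closure is too; and for lambda not in the closure, (D - lambda I) has bounded inverse (the diagonal entries 1/(d_n - lambda) are bounded). For our sequence d_n = 40(-1)^n/n, n = 1, 2, 3, ...:
  - {d_n} = {40(-1)^n/n : n ≥ 1}; the only limit point is 0
  - closure = {40(-1)^n/n : n ≥ 1} ∪ {0}
For the norm: a diagonal operator has ||D|| = sup_n |d_n|. Here |d_n| = 40/n is decreasing, so sup_n |d_n| = |d_1| = 40. So ||D|| = 40.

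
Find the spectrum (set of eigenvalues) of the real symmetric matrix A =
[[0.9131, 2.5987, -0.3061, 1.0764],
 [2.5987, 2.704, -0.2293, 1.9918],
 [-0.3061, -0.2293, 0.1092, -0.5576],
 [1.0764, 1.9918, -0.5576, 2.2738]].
sigma(A) ≈ {-1, 0, 1, 6}

A is real symmetric, so its spectrum consists of real eigenvalues. Expanding the characteristic polynomial of the displayed matrix gives
  det(λ I - A) = p(λ) = λ^4 + (-6)λ^3 + (-1)λ^2 + (6)λ + (0).
Solving p(λ) = 0 yields eigenvalues ≈ -1, 0, 1, 6. (A is shown rounded to 4 decimals, so these recover the underlying integer eigenvalues to within that precision.)
Verification: the trace of A = 6 equals the sum of eigenvalues 6, and det(A) ≈ -0.0003 matches the eigenvalue product 0.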